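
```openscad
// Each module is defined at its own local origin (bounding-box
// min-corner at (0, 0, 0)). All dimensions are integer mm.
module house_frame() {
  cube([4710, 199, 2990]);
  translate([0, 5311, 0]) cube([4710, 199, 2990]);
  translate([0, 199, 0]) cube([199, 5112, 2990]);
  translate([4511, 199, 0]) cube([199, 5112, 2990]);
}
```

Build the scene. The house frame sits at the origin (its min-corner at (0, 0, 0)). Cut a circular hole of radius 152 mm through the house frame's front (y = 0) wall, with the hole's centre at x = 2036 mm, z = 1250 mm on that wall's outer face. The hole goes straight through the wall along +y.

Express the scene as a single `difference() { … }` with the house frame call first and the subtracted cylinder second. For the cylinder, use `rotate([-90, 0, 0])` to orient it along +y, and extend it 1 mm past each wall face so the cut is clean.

difference() {
  house_frame();
  translate([2036, -1, 1250]) rotate([-90, 0, 0]) cylinder(h = 201, r = 152);
}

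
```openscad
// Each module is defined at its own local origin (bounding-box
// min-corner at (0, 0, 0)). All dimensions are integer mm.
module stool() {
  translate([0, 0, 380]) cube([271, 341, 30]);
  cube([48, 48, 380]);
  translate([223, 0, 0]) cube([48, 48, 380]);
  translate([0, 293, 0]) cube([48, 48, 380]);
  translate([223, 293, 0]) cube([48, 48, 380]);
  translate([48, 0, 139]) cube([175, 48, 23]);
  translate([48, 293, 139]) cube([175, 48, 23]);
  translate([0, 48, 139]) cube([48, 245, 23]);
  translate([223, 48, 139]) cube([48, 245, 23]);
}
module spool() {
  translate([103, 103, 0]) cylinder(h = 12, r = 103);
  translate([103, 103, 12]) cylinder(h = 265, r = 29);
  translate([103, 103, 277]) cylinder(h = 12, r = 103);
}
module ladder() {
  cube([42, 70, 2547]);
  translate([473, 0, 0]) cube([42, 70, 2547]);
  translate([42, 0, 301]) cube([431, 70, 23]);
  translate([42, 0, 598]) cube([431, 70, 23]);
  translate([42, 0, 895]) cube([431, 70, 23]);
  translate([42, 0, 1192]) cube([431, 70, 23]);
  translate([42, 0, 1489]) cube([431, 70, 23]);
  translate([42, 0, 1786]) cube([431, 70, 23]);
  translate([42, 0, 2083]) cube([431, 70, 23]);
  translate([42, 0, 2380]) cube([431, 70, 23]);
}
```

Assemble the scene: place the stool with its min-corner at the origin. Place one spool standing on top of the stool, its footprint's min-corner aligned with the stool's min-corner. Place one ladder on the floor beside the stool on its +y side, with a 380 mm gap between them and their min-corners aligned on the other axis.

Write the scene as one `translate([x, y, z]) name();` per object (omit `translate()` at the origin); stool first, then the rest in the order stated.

stool();
translate([0, 0, 410]) spool();
translate([0, 721, 0]) ladder();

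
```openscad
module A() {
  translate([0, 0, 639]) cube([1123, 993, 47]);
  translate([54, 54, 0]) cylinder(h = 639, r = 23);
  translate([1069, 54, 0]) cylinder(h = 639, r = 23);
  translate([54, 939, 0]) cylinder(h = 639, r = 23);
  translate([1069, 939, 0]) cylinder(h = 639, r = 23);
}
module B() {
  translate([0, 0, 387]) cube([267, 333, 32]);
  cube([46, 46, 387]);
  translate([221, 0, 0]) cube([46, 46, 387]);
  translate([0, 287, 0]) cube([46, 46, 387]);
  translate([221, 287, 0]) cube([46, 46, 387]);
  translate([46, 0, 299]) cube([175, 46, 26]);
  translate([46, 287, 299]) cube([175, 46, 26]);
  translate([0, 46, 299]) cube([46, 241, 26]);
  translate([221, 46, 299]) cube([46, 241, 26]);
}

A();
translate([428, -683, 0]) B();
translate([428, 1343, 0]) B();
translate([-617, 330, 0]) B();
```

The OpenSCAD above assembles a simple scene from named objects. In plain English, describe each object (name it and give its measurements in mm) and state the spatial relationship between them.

A is a rectangular dining table. The top is 1123×993×47 mm with its upper surface at z = 686 mm. It stands on four round legs of 46 mm diameter, each leg's bounding box inset 31 mm from the nearest pair of top edges, running from the floor to the underside of the top.

B is a four-legged stool. The seat is 267×333 mm, 32 mm thick, top at z = 419 mm. It stands on four square legs, each 46×46 mm in cross-section, from z = 0 to the seat underside, each flush with a corner of the seat. Four stretchers, 46 mm wide and 26 mm tall, connect adjacent legs with their undersides at z = 299 mm, each running between the inner faces of the legs it joins and aligned with the legs' outer faces on the other axis.

Three stools sit around the table at the −y, +y, −x sides.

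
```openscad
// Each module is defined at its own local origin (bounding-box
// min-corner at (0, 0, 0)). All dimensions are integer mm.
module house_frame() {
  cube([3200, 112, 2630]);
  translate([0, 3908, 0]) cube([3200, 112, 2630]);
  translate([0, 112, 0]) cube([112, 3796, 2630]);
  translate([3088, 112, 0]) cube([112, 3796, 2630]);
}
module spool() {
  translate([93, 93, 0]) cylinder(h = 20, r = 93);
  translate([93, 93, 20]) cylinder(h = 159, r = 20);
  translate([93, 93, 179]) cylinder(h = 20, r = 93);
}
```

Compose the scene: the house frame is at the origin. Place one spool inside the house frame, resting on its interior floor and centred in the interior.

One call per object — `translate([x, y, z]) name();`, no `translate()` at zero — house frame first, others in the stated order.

house_frame();
translate([1507, 1917, 0]) spool();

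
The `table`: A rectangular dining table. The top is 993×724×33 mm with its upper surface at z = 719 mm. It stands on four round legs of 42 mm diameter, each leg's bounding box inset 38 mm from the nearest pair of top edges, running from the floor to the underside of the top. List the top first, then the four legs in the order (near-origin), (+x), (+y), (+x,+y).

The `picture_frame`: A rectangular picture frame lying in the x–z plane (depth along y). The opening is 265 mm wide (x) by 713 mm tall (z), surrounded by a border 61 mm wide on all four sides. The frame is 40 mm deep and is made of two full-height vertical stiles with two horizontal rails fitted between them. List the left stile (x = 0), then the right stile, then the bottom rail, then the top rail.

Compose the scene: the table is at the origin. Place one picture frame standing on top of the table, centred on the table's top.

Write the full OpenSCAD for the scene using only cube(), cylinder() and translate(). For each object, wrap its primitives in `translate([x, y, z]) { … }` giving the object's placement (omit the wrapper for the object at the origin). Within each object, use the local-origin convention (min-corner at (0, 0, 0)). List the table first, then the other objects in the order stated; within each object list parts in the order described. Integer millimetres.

translate([0, 0, 686]) cube([993, 724, 33]);
translate([59, 59, 0]) cylinder(h = 686, r = 21);
translate([934, 59, 0]) cylinder(h = 686, r = 21);
translate([59, 665, 0]) cylinder(h = 686, r = 21);
translate([934, 665, 0]) cylinder(h = 686, r = 21);
translate([303, 342, 719]) {
  cube([61, 40, 835]);
  translate([326, 0, 0]) cube([61, 40, 835]);
  translate([61, 0, 0]) cube([265, 40, 61]);
  translate([61, 0, 774]) cube([265, 40, 61]);
}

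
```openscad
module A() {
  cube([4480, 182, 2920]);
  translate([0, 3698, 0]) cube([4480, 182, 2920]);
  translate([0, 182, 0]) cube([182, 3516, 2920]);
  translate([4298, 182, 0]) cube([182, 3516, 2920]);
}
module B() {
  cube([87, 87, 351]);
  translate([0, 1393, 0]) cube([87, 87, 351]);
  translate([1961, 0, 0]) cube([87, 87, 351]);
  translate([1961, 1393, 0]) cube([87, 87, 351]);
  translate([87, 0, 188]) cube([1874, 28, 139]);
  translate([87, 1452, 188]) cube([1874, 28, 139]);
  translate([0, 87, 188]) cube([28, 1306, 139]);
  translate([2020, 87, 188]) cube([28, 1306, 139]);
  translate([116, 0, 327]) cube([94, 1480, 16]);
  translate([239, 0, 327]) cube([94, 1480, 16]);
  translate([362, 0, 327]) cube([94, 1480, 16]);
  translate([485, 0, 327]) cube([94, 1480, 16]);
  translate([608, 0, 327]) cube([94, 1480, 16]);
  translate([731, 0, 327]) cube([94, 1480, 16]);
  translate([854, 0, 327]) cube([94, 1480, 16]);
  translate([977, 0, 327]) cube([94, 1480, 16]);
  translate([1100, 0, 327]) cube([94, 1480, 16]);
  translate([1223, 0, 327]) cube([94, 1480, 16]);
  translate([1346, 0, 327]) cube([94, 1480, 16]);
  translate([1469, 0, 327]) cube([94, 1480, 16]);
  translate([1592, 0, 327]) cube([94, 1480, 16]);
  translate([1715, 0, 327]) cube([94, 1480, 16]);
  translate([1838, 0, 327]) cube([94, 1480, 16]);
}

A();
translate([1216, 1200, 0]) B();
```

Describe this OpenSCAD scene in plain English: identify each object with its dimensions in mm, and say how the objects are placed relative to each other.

A is the wall frame of a small rectangular building: four walls, each 2920 mm tall and 182 mm thick, enclosing a footprint 4480 mm (x) by 3880 mm (y) outside-to-outside, with no floor or roof. The front and back walls (the −y and +y sides) span the full width; the two side walls fit between them.

B is a bed frame 2048 mm long (x) by 1480 mm wide (y). Four 87×87 mm corner posts, 351 mm tall, at the corners of the footprint. Four rails of 28 mm thickness and 139 mm height run between adjacent posts with their undersides at z = 188 mm, their outer faces flush with the outside of the frame (the two x-running rails run between the posts' inner faces; the two y-running rails run between the posts' inner faces). 15 slats, each 94 mm wide (x) and 16 mm thick, lie across the top of the two x-running rails, running the full 1480 mm width of the frame in y; the slats are evenly spaced along x between the inner faces of the end posts with equal gaps (rounded down to the nearest mm) at the −x end and between each pair — any rounding remainder accumulates at the +x end.

The bed frame sits inside the house frame, centred.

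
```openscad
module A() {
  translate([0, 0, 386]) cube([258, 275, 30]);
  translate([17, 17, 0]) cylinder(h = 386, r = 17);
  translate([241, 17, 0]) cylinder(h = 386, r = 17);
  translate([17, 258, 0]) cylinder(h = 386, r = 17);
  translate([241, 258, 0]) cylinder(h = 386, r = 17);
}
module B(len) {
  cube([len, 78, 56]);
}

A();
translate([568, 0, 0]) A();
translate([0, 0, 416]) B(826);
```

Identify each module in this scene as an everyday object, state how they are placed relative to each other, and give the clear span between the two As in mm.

Second stool starts at x = 568; first ends at x = 258; clear span = 568 − 258 = 310 mm.

A is a stool. B is a beam. A beam spans the tops of two stools. The clear span between the two stools is 310 mm.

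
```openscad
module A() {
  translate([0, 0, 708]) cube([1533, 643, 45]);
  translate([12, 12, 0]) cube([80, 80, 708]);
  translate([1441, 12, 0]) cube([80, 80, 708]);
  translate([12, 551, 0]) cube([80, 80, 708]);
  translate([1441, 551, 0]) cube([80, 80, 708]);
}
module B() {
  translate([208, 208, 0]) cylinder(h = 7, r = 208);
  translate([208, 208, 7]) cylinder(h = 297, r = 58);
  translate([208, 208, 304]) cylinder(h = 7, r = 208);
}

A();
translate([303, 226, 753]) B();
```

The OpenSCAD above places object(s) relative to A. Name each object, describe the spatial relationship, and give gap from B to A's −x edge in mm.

The spool's min-x is at 303; the table's min-x is 0; gap = 303 mm.

A is a table. B is a spool. The spool is on top of the table. The gap from the spool to the table's −x edge is 303 mm.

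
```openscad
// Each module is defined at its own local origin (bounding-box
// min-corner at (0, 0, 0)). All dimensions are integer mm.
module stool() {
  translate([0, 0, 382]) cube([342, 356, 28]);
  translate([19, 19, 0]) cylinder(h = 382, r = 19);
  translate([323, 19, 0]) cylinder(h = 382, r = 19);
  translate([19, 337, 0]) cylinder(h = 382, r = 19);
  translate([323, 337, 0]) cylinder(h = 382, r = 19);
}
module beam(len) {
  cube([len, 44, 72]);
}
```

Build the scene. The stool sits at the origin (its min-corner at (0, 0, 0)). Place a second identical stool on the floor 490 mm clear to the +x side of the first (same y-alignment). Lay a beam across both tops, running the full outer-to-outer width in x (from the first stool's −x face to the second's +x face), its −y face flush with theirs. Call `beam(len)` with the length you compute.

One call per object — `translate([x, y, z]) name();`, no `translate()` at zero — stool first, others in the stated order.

stool();
translate([832, 0, 0]) stool();
translate([0, 0, 410]) beam(1174);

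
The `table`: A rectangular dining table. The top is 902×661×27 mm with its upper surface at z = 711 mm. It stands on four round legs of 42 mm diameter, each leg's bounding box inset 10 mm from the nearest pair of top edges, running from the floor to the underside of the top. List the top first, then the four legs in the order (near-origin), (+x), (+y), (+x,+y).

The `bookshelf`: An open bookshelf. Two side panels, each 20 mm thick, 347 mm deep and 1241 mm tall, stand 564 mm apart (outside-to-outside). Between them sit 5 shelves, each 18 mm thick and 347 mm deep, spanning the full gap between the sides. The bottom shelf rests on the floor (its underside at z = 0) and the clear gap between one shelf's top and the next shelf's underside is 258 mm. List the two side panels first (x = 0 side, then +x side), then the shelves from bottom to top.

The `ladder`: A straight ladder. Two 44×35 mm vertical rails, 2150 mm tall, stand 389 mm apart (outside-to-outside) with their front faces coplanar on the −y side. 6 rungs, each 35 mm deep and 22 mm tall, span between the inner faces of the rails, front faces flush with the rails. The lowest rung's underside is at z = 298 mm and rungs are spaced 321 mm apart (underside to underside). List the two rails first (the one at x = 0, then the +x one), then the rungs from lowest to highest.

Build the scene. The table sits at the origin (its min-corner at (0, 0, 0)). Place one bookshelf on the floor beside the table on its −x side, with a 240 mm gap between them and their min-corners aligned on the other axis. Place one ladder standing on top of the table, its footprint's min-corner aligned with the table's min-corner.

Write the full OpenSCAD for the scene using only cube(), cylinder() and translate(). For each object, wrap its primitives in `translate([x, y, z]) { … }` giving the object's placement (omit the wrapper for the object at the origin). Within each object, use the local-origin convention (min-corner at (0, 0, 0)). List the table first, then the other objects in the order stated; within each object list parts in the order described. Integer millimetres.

translate([0, 0, 684]) cube([902, 661, 27]);
translate([31, 31, 0]) cylinder(h = 684, r = 21);
translate([871, 31, 0]) cylinder(h = 684, r = 21);
translate([31, 630, 0]) cylinder(h = 684, r = 21);
translate([871, 630, 0]) cylinder(h = 684, r = 21);
translate([-804, 0, 0]) {
  cube([20, 347, 1241]);
  translate([544, 0, 0]) cube([20, 347, 1241]);
  translate([20, 0, 0]) cube([524, 347, 18]);
  translate([20, 0, 276]) cube([524, 347, 18]);
  translate([20, 0, 552]) cube([524, 347, 18]);
  translate([20, 0, 828]) cube([524, 347, 18]);
  translate([20, 0, 1104]) cube([524, 347, 18]);
}
translate([0, 0, 711]) {
  cube([44, 35, 2150]);
  translate([345, 0, 0]) cube([44, 35, 2150]);
  translate([44, 0, 298]) cube([301, 35, 22]);
  translate([44, 0, 619]) cube([301, 35, 22]);
  translate([44, 0, 940]) cube([301, 35, 22]);
  translate([44, 0, 1261]) cube([301, 35, 22]);
  translate([44, 0, 1582]) cube([301, 35, 22]);
  translate([44, 0, 1903]) cube([301, 35, 22]);
}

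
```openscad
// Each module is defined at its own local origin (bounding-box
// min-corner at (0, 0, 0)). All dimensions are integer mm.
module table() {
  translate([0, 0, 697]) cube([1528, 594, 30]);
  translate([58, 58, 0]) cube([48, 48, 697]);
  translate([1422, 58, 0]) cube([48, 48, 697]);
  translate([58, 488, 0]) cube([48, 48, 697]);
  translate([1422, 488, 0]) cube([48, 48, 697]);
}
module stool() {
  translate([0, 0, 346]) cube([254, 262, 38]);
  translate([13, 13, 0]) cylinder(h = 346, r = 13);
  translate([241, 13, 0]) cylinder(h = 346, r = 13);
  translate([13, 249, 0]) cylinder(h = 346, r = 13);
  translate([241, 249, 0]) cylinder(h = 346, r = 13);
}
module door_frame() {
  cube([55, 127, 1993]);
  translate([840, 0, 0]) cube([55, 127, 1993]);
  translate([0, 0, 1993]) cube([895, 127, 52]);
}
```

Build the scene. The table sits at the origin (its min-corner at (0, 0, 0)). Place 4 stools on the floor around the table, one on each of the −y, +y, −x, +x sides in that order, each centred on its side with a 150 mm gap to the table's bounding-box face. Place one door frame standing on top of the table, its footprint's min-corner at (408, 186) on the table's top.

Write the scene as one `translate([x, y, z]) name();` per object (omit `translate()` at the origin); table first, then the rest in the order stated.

table();
translate([637, -412, 0]) stool();
translate([637, 744, 0]) stool();
translate([-404, 166, 0]) stool();
translate([1678, 166, 0]) stool();
translate([408, 186, 727]) door_frame();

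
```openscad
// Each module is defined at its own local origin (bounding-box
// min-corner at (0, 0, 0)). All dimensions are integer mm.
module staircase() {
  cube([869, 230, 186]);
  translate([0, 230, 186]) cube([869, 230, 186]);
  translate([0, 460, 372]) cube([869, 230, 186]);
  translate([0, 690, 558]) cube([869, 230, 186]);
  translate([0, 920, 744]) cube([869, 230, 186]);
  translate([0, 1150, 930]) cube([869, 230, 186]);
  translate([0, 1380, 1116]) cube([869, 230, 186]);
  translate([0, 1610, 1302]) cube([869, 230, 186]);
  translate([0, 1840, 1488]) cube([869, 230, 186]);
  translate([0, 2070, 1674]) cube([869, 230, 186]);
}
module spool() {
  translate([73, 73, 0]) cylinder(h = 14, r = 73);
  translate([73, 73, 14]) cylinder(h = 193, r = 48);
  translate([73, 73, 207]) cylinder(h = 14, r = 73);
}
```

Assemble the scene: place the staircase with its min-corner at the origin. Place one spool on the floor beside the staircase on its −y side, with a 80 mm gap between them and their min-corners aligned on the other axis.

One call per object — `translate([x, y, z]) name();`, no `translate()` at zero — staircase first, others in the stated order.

staircase();
translate([0, -226, 0]) spool();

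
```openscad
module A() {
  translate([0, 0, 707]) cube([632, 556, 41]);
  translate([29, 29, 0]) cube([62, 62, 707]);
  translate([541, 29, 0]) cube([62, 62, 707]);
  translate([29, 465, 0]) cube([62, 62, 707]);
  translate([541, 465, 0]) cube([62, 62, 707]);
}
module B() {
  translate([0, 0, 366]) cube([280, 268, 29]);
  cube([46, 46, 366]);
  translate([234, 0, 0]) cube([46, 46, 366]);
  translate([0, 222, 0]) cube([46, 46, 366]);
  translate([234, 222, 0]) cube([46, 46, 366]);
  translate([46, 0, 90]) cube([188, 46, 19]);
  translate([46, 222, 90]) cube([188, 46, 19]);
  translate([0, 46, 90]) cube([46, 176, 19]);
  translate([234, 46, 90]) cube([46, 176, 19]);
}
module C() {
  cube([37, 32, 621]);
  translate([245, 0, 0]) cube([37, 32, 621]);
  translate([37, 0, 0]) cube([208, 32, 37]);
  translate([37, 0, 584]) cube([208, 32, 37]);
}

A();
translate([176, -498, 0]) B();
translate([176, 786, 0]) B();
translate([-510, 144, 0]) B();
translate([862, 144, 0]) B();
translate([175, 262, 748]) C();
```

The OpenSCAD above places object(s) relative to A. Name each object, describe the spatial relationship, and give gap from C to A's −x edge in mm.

A is a table. B is a stool. C is a picture frame. Four stools sit around the table at the −y, +y, −x, +x sides. The picture frame is on top of the table, centred. The gap from the picture frame to the table's −x edge is 175 mm.

The picture frame's min-x is at 175; the table's min-x is 0; gap = 175 mm.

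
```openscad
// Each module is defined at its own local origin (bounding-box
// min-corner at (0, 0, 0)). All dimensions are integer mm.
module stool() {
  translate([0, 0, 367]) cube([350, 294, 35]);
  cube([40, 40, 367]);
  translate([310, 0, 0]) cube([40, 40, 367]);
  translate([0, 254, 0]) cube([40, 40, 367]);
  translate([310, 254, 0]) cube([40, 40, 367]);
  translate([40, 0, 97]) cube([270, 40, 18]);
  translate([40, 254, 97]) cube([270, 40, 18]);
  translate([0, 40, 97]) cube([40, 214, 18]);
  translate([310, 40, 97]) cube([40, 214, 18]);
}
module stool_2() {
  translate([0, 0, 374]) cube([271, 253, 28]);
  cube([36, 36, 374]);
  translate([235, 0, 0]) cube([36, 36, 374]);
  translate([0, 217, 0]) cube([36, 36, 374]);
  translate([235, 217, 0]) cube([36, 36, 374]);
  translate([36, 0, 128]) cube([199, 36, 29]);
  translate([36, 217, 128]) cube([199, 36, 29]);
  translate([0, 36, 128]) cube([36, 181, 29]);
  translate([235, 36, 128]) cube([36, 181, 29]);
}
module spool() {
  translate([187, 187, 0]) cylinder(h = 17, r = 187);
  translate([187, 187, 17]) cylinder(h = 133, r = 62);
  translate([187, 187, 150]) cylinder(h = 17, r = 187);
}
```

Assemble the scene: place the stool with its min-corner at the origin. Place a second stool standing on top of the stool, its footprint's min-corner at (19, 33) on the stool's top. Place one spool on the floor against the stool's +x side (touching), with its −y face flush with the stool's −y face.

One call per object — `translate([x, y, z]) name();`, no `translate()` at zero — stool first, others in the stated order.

stool();
translate([19, 33, 402]) stool_2();
translate([350, 0, 0]) spool();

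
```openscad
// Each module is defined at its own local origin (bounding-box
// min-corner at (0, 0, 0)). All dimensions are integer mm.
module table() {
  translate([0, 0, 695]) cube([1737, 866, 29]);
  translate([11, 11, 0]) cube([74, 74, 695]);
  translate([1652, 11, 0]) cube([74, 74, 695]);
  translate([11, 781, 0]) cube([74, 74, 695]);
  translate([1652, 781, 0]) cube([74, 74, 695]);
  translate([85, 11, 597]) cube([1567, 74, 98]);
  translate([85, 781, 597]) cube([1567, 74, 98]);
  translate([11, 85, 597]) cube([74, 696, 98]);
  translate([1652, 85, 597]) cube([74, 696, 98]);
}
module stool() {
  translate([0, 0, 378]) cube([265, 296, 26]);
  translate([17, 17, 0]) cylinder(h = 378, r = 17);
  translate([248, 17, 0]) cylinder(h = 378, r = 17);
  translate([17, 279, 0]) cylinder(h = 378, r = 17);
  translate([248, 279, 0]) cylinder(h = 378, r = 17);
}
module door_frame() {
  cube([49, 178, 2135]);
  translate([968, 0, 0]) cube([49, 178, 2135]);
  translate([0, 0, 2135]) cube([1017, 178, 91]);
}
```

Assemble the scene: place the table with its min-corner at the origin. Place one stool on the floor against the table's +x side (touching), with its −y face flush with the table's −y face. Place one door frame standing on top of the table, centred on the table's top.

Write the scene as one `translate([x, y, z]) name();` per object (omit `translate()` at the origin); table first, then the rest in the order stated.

table();
translate([1737, 0, 0]) stool();
translate([360, 344, 724]) door_frame();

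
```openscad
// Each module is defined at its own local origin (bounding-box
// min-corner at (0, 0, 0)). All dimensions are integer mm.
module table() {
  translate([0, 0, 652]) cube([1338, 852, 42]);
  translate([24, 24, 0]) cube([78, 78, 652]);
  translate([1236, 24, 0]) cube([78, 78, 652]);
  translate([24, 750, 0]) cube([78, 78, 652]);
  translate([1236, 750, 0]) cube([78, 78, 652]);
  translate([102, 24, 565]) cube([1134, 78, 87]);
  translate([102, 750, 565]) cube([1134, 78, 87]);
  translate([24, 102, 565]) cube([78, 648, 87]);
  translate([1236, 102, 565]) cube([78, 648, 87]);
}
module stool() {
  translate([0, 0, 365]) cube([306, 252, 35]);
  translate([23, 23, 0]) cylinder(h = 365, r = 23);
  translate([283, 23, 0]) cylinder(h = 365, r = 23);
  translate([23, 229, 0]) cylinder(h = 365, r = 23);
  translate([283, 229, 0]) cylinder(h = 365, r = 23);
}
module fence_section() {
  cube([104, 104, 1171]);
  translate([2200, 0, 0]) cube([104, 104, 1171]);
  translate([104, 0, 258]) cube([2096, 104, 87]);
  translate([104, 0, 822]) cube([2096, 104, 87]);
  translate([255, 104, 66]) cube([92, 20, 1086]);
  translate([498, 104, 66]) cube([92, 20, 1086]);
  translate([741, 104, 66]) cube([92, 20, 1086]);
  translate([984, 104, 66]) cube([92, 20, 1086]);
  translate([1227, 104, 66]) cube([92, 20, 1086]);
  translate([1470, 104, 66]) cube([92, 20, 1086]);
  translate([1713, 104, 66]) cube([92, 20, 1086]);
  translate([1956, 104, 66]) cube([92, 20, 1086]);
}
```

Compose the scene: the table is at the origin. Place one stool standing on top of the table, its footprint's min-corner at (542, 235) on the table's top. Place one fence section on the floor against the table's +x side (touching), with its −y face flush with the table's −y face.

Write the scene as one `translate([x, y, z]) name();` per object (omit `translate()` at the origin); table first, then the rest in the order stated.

table();
translate([542, 235, 694]) stool();
translate([1338, 0, 0]) fence_section();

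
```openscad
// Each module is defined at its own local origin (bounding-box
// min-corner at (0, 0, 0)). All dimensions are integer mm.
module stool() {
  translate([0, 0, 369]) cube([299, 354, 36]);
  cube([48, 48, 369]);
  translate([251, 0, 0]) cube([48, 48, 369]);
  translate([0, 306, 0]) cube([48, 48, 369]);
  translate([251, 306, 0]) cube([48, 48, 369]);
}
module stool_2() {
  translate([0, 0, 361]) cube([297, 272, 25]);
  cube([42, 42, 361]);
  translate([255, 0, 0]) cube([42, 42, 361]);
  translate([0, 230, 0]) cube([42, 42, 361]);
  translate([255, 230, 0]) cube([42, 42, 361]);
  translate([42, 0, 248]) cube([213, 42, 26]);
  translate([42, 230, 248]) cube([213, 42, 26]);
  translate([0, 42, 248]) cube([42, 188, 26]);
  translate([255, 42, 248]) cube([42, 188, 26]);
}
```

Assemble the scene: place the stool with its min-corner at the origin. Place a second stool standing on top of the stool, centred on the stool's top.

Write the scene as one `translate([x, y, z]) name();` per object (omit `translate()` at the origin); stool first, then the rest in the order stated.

stool();
translate([1, 41, 405]) stool_2();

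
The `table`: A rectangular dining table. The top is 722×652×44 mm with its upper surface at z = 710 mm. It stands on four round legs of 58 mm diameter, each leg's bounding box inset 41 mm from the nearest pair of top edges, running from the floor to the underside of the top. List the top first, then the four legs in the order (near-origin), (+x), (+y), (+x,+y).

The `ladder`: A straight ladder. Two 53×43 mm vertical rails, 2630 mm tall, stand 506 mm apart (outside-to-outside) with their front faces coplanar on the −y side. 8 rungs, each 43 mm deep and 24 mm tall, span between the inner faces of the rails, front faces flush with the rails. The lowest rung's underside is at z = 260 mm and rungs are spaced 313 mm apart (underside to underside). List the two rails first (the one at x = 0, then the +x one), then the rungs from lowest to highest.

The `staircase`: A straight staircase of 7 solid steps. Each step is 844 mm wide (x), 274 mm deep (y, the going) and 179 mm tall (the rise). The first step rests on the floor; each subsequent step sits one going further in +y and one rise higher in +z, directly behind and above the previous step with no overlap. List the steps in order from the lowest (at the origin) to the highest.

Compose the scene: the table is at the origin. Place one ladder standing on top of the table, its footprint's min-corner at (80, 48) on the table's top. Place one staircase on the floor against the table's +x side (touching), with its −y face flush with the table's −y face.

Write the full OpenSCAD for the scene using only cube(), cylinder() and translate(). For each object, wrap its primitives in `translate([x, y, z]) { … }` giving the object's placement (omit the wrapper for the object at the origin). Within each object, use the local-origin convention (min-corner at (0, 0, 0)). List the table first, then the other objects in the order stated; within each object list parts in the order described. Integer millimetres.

translate([0, 0, 666]) cube([722, 652, 44]);
translate([70, 70, 0]) cylinder(h = 666, r = 29);
translate([652, 70, 0]) cylinder(h = 666, r = 29);
translate([70, 582, 0]) cylinder(h = 666, r = 29);
translate([652, 582, 0]) cylinder(h = 666, r = 29);
translate([80, 48, 710]) {
  cube([53, 43, 2630]);
  translate([453, 0, 0]) cube([53, 43, 2630]);
  translate([53, 0, 260]) cube([400, 43, 24]);
  translate([53, 0, 573]) cube([400, 43, 24]);
  translate([53, 0, 886]) cube([400, 43, 24]);
  translate([53, 0, 1199]) cube([400, 43, 24]);
  translate([53, 0, 1512]) cube([400, 43, 24]);
  translate([53, 0, 1825]) cube([400, 43, 24]);
  translate([53, 0, 2138]) cube([400, 43, 24]);
  translate([53, 0, 2451]) cube([400, 43, 24]);
}
translate([722, 0, 0]) {
  cube([844, 274, 179]);
  translate([0, 274, 179]) cube([844, 274, 179]);
  translate([0, 548, 358]) cube([844, 274, 179]);
  translate([0, 822, 537]) cube([844, 274, 179]);
  translate([0, 1096, 716]) cube([844, 274, 179]);
  translate([0, 1370, 895]) cube([844, 274, 179]);
  translate([0, 1644, 1074]) cube([844, 274, 179]);
}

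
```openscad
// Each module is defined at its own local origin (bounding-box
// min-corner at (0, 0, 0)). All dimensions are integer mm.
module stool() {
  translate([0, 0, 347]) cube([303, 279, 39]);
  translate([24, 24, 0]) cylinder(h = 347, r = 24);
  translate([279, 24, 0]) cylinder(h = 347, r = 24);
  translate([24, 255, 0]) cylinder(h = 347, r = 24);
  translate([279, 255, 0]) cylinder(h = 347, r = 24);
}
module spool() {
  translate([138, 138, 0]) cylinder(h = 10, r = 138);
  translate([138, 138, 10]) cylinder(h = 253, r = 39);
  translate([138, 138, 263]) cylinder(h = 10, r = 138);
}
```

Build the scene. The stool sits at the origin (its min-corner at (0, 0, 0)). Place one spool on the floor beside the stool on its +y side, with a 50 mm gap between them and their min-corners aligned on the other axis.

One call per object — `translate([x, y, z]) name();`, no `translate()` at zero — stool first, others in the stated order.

stool();
translate([0, 329, 0]) spool();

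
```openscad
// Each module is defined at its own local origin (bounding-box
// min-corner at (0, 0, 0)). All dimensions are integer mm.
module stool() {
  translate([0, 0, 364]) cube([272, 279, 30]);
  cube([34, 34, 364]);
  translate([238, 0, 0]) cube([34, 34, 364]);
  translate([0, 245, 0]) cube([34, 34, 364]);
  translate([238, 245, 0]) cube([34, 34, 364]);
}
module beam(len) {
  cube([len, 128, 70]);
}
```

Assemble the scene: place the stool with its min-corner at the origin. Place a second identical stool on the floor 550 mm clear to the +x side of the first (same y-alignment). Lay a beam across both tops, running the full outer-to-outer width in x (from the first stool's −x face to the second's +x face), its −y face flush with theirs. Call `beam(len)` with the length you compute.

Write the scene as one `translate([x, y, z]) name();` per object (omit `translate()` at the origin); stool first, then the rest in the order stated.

stool();
translate([822, 0, 0]) stool();
translate([0, 0, 394]) beam(1094);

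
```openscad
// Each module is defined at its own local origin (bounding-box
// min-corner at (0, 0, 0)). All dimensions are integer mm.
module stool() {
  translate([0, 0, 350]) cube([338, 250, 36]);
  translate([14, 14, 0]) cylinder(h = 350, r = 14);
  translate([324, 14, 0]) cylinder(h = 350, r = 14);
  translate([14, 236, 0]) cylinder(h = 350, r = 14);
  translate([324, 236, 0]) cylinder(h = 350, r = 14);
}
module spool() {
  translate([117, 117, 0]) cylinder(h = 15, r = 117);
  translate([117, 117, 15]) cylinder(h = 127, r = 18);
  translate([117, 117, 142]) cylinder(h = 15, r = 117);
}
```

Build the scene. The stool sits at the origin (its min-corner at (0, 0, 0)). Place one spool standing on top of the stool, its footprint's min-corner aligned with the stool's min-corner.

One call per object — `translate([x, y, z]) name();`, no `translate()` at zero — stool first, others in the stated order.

stool();
translate([0, 0, 386]) spool();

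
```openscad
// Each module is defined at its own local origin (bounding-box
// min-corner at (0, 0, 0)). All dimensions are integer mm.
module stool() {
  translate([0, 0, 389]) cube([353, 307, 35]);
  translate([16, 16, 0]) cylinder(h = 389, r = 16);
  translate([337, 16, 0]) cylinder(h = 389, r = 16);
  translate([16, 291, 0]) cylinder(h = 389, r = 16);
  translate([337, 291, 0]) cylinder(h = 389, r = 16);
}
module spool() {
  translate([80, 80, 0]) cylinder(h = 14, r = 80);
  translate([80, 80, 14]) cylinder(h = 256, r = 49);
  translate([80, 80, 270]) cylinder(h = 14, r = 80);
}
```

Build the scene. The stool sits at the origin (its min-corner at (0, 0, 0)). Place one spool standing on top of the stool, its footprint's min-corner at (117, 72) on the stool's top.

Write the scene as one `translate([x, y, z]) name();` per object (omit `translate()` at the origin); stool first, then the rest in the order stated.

stool();
translate([117, 72, 424]) spool();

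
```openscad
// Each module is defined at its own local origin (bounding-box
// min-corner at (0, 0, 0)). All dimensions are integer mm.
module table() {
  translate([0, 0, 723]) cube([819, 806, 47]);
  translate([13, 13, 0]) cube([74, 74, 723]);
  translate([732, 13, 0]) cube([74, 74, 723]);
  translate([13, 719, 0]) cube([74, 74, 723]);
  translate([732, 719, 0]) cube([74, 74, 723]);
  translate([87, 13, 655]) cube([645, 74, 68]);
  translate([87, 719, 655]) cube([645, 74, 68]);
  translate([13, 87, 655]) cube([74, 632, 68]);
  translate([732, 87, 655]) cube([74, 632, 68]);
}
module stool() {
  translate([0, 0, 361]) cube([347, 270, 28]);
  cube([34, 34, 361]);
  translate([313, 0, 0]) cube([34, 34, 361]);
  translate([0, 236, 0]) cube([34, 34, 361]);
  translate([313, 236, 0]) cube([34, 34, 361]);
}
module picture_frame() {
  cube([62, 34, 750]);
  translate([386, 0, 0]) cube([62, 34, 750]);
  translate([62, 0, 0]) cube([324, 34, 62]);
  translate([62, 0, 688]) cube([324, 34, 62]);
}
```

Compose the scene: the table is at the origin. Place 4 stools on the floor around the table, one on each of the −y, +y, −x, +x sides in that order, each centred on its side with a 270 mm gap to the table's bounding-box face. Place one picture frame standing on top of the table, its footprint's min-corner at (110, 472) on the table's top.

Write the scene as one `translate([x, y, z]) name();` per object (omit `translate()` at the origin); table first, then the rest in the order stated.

table();
translate([236, -540, 0]) stool();
translate([236, 1076, 0]) stool();
translate([-617, 268, 0]) stool();
translate([1089, 268, 0]) stool();
translate([110, 472, 770]) picture_frame();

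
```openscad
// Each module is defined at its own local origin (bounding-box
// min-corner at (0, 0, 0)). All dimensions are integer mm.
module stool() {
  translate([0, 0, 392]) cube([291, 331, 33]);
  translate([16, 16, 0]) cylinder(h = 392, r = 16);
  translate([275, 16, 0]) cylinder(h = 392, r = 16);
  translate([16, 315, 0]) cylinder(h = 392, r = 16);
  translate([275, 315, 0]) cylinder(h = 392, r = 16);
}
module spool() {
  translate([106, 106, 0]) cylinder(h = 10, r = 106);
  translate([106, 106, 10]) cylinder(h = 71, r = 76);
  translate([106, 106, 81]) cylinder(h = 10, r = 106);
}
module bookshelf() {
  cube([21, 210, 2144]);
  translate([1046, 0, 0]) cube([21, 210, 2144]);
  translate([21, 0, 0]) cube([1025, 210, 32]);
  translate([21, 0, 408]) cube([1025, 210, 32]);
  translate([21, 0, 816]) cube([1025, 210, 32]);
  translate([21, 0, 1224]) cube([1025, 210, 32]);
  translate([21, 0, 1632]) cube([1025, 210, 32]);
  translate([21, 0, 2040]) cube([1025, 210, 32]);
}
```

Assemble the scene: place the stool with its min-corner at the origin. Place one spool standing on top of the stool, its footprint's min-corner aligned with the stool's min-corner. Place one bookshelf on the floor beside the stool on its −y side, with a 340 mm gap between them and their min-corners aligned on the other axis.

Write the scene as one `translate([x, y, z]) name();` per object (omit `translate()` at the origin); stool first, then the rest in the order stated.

stool();
translate([0, 0, 425]) spool();
translate([0, -550, 0]) bookshelf();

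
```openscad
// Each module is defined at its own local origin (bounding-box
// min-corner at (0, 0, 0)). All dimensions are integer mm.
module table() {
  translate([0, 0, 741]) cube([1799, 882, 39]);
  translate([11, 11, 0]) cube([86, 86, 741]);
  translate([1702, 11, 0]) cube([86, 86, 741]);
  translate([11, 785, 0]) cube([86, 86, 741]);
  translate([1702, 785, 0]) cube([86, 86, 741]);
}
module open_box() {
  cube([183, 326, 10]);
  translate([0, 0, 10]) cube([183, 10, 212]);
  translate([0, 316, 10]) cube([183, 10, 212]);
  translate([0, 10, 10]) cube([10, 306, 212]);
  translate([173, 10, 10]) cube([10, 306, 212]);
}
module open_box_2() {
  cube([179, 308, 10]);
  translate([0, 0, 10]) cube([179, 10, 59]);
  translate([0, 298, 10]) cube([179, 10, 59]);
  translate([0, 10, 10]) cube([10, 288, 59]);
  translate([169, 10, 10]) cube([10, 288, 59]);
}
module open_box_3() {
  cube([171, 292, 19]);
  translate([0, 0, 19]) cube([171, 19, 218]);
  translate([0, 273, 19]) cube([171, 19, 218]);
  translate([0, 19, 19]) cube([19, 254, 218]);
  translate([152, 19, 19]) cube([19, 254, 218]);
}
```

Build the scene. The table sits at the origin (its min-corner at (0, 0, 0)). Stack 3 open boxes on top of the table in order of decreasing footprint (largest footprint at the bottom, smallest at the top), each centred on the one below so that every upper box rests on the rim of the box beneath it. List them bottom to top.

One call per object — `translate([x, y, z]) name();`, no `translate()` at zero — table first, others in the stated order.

table();
translate([808, 278, 780]) open_box();
translate([810, 287, 1002]) open_box_2();
translate([814, 295, 1071]) open_box_3();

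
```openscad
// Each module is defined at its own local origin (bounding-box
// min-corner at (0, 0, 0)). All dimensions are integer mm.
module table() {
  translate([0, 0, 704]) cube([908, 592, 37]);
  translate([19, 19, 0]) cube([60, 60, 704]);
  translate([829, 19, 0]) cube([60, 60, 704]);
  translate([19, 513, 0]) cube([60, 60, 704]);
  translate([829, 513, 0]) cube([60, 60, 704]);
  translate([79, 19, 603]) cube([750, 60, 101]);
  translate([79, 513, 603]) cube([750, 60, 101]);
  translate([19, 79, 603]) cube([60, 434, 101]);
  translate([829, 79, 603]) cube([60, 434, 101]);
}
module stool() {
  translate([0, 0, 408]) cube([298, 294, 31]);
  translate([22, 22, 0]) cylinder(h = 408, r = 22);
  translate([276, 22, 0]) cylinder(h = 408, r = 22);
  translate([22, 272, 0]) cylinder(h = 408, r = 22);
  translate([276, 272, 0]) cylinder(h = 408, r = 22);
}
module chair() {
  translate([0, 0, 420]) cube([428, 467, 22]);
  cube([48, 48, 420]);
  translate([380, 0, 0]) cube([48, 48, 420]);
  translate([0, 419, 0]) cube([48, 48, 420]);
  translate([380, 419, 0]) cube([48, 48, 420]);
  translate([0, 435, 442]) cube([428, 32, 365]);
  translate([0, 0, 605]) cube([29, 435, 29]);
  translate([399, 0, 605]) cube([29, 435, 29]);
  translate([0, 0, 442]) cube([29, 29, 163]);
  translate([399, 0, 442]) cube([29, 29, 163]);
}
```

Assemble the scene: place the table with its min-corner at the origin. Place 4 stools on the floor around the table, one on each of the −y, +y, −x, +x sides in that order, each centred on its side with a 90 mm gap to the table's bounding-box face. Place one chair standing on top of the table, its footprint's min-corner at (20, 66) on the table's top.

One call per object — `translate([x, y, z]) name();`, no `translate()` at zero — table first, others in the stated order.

table();
translate([305, -384, 0]) stool();
translate([305, 682, 0]) stool();
translate([-388, 149, 0]) stool();
translate([998, 149, 0]) stool();
translate([20, 66, 741]) chair();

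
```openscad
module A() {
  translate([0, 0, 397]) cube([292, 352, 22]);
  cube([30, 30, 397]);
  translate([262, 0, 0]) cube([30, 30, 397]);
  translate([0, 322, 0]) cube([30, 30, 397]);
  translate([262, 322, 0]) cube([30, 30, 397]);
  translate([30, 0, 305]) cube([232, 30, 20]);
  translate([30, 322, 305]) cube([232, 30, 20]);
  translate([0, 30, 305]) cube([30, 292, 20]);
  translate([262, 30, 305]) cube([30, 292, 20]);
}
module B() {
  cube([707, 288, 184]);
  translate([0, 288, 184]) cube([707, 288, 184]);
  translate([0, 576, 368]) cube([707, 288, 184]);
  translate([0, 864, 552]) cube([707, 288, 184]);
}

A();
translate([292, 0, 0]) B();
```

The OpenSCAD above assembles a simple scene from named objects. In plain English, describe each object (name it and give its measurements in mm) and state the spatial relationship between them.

A is a four-legged stool. The seat is 292×352 mm, 22 mm thick, top at z = 419 mm. It stands on four square legs, each 30×30 mm in cross-section, from z = 0 to the seat underside, each flush with a corner of the seat. Four stretchers, 30 mm wide and 20 mm tall, connect adjacent legs with their undersides at z = 305 mm, each running between the inner faces of the legs it joins and aligned with the legs' outer faces on the other axis.

B is a run of 4 identical solid stair steps. Each tread is 707×288 mm and each step block is 184 mm high. Step 1 rests on the floor; step k is offset from step 1 by (k−1)×288 mm in y and (k−1)×184 mm in z.

The staircase is against the stool's +x side, with their −y faces flush.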